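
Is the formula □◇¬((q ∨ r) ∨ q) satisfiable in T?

Satisfiable (open branch found)

1. □◇¬((q ∨ r) ∨ q), w0
2. ◇¬((q ∨ r) ∨ q), w0
3. ¬((q ∨ r) ∨ q), w1
4. ¬(q ∨ r), w1
5. ¬q, w1
6. ¬r, w1
7. ◇¬((q ∨ r) ∨ q), w1
8. ¬((q ∨ r) ∨ q), w2
9. ¬(q ∨ r), w2
10. ¬q, w2
11. ¬r, w2
Accessibility: w0Rw0, w0Rw1, w1Rw1, w1Rw2, w2Rw2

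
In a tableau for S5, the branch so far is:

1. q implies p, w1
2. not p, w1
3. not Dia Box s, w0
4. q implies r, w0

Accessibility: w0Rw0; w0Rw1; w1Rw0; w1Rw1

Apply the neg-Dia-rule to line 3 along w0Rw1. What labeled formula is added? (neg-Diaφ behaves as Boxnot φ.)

not Box s, w1

neg-Diaφ behaves as Boxnot φ: propagate the negated body to each accessible world.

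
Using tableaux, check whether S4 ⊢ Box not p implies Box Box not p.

Valid in S4

Tableau for the negation not (Box not p implies Box Box not p):
1. not (Box not p implies Box Box not p), u
2. Box not p, u   [neg-implies-rule on 1]
3. not Box Box not p, u   [neg-implies-rule on 1]
4. not p, u   [Box-rule on 2 via uRu]
5. not Box not p, v   [neg-Box-rule on 3: fresh world v, uRv]
6. not p, v   [Box-rule on 2 via uRv]
7. p, w   [neg-Box-rule on 5: fresh world w, vRw]
8. not p, w   [Box-rule on 2 via uRw]
Accessibility: uRu, uRv, uRw, vRv, vRw, wRw
Branch closes: p and not p both at w.
All branches of the negation close; one closing branch shown above.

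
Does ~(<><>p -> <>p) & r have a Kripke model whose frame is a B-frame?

1. ~(<><>p -> <>p) & r, 0
2. ~(<><>p -> <>p), 0
3. r, 0
4. <><>p, 0
5. ~<>p, 0
6. ~p, 0
7. <>p, 1
8. ~p, 1
9. p, 2
Accessibility: 0R0, 0R1, 1R0, 1R1, 1R2, 2R1, 2R2

Yes, satisfiable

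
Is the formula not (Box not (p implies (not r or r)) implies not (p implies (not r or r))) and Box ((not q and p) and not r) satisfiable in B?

1. not (Box not (p implies (not r or r)) implies not (p implies (not r or r))) and Box ((not q and p) and not r), 0
2. not (Box not (p implies (not r or r)) implies not (p implies (not r or r))), 0   [and-rule on 1]
3. Box ((not q and p) and not r), 0   [and-rule on 1]
4. Box not (p implies (not r or r)), 0   [neg-implies-rule on 2]
5. p implies (not r or r), 0   [neg-implies-rule on 2]
6. (not q and p) and not r, 0   [Box-rule on 3 via 0R0]
7. not q and p, 0   [and-rule on 6]
8. not r, 0   [and-rule on 6]
9. not q, 0   [and-rule on 7]
10. p, 0   [and-rule on 7]
11. not (p implies (not r or r)), 0   [Box-rule on 4 via 0R0]
12. not (not r or r), 0   [neg-implies-rule on 11]
13. r, 0   [neg-or-rule on 12]
Accessibility: 0R0
Branch closes: r and not r both at 0.
Every branch closes; the branch above is one of them.

No, unsatisfiable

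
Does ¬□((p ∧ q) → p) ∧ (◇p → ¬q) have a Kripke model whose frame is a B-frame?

Unsatisfiable (every branch closes)

1. ¬□((p ∧ q) → p) ∧ (◇p → ¬q), w0
2. ¬□((p ∧ q) → p), w0   [∧-rule on 1]
3. ◇p → ¬q, w0   [∧-rule on 1]
4. ¬◇p, w0   [→-rule on 3 (branches; this branch)]
5. ¬p, w0   [¬◇-rule on 4 via w0Rw0]
6. ¬((p ∧ q) → p), w1   [¬□-rule on 2: fresh world w1, w0Rw1]
7. p ∧ q, w1   [¬→-rule on 6]
8. ¬p, w1   [¬→-rule on 6]
9. p, w1   [∧-rule on 7]
10. q, w1   [∧-rule on 7]
Accessibility: w0Rw0, w0Rw1, w1Rw0, w1Rw1
Branch closes: p and ¬p both at w1.
(One branch shown.) All branches close.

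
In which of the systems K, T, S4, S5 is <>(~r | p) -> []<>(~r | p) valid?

S5-tableau for the negation ~(<>(~r | p) -> []<>(~r | p)):
1. ~(<>(~r | p) -> []<>(~r | p)), 0
2. <>(~r | p), 0
3. ~[]<>(~r | p), 0
4. ~r | p, 1
5. p, 1
6. ~<>(~r | p), 2
7. ~(~r | p), 0
8. r, 0
9. ~p, 0
10. ~(~r | p), 1
11. r, 1
12. ~p, 1
Accessibility: 0R0, 0R1, 0R2, 1R0, 1R1, 1R2, 2R0, 2R1, 2R2
Branch closes: p and ~p both at 1.
Every branch closes (one shown): valid in S5.
S4-tableau for the negation ~(<>(~r | p) -> []<>(~r | p)):
1. ~(<>(~r | p) -> []<>(~r | p)), 0
2. <>(~r | p), 0
3. ~[]<>(~r | p), 0
4. ~r | p, 1
5. p, 1
6. ~<>(~r | p), 2
7. ~(~r | p), 2
8. r, 2
9. ~p, 2
Accessibility: 0R0, 0R1, 0R2, 1R1, 2R2
Complete open branch: countermodel on an S4-frame, so not valid in S4, nor in K, T (the same frame is also a K-frame and a T-frame).

S5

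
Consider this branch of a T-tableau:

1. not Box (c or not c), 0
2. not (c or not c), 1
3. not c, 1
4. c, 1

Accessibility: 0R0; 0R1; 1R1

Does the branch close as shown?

Closed

Both c and not c appear at 1.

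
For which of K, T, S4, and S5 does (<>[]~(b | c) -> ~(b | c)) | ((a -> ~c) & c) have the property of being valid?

S5

S5-tableau for the negation ~((<>[]~(b | c) -> ~(b | c)) | ((a -> ~c) & c)):
1. ~((<>[]~(b | c) -> ~(b | c)) | ((a -> ~c) & c)), 0
2. ~(<>[]~(b | c) -> ~(b | c)), 0   [~|-rule on 1]
3. ~((a -> ~c) & c), 0   [~|-rule on 1]
4. <>[]~(b | c), 0   [~->-rule on 2]
5. b | c, 0   [~->-rule on 2]
6. ~(a -> ~c), 0   [~&-rule on 3 (branches; this branch)]
7. a, 0   [~->-rule on 6]
8. c, 0   [~->-rule on 6]
9. []~(b | c), 1   [<>-rule on 4: fresh world 1, 0R1]
10. ~(b | c), 0   [[]-rule on 9 via 1R0]
11. ~b, 0   [~|-rule on 10]
12. ~c, 0   [~|-rule on 10]
Accessibility: 0R0, 0R1, 1R0, 1R1
Branch closes: c and ~c both at 0.
Every branch closes (one shown): valid in S5.
S4-tableau for the negation ~((<>[]~(b | c) -> ~(b | c)) | ((a -> ~c) & c)):
1. ~((<>[]~(b | c) -> ~(b | c)) | ((a -> ~c) & c)), 0
2. ~(<>[]~(b | c) -> ~(b | c)), 0   [~|-rule on 1]
3. ~((a -> ~c) & c), 0   [~|-rule on 1]
4. <>[]~(b | c), 0   [~->-rule on 2]
5. b | c, 0   [~->-rule on 2]
6. ~c, 0   [~&-rule on 3 (branches; this branch)]
7. b, 0   [|-rule on 5 (branches; this branch)]
8. []~(b | c), 1   [<>-rule on 4: fresh world 1, 0R1]
9. ~(b | c), 1   [[]-rule on 8 via 1R1]
10. ~b, 1   [~|-rule on 9]
11. ~c, 1   [~|-rule on 9]
Accessibility: 0R0, 0R1, 1R1
Complete open branch: countermodel on an S4-frame, so not valid in S4, nor in K, T (the same frame is also a K-frame and a T-frame).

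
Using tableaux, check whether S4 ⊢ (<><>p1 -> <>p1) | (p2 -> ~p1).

Valid in S4

Tableau for the negation ~((<><>p1 -> <>p1) | (p2 -> ~p1)):
1. ~((<><>p1 -> <>p1) | (p2 -> ~p1)), 0
2. ~(<><>p1 -> <>p1), 0
3. ~(p2 -> ~p1), 0
4. <><>p1, 0
5. ~<>p1, 0
6. p2, 0
7. p1, 0
8. ~p1, 0
Accessibility: 0R0
Branch closes: p1 and ~p1 both at 0.
Every branch of the negation's tableau closes; the branch above is one of them.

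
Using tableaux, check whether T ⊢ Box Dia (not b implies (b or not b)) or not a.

Tableau for the negation not (Box Dia (not b implies (b or not b)) or not a):
1. not (Box Dia (not b implies (b or not b)) or not a), u
2. not Box Dia (not b implies (b or not b)), u
3. a, u
4. not Dia (not b implies (b or not b)), v
5. not (not b implies (b or not b)), v
6. not b, v
7. not (b or not b), v
8. b, v
Accessibility: uRu, uRv, vRv
Branch closes: b and not b both at v.
Every branch of the negation's tableau closes; the branch above is one of them.

Valid in T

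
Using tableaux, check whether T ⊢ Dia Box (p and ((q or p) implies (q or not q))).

Not valid

Tableau for the negation not Dia Box (p and ((q or p) implies (q or not q))):
1. not Dia Box (p and ((q or p) implies (q or not q))), u
2. not Box (p and ((q or p) implies (q or not q))), u
3. not (p and ((q or p) implies (q or not q))), v
4. not Box (p and ((q or p) implies (q or not q))), v
5. not p, v
6. not (p and ((q or p) implies (q or not q))), w
7. not p, w
Accessibility: uRu, uRv, vRv, vRw, wRw
The negation has an open branch (countermodel exists).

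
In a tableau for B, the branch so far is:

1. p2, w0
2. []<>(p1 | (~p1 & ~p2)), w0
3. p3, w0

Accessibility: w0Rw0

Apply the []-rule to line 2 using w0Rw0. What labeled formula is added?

<>(p1 | (~p1 & ~p2)), w0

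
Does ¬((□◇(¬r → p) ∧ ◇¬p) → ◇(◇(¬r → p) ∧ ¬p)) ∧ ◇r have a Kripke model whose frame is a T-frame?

Unsatisfiable

1. ¬((□◇(¬r → p) ∧ ◇¬p) → ◇(◇(¬r → p) ∧ ¬p)) ∧ ◇r, 0
2. ¬((□◇(¬r → p) ∧ ◇¬p) → ◇(◇(¬r → p) ∧ ¬p)), 0
3. ◇r, 0
4. □◇(¬r → p) ∧ ◇¬p, 0
5. ¬◇(◇(¬r → p) ∧ ¬p), 0
6. □◇(¬r → p), 0
7. ◇¬p, 0
8. ¬(◇(¬r → p) ∧ ¬p), 0
9. ◇(¬r → p), 0
10. p, 0
11. r, 1
12. ¬(◇(¬r → p) ∧ ¬p), 1
13. ◇(¬r → p), 1
14. p, 1
15. ¬p, 2
16. ¬(◇(¬r → p) ∧ ¬p), 2
17. ◇(¬r → p), 2
18. ¬◇(¬r → p), 2
19. ¬(¬r → p), 2
20. ¬r, 2
21. ¬r → p, 3
22. ¬(◇(¬r → p) ∧ ¬p), 3
23. ◇(¬r → p), 3
24. p, 3
25. ¬r → p, 4
26. p, 4
27. ¬r → p, 5
28. ¬(¬r → p), 5
29. ¬r, 5
30. ¬p, 5
31. p, 5
Accessibility: 0R0, 0R1, 0R2, 0R3, 1R1, 1R4, 2R2, 2R5, 3R3, 4R4, 5R5
Branch closes: p and ¬p both at 5.
Every branch closes; the branch above is one of them.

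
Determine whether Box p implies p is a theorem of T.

Valid in T

Tableau for the negation not (Box p implies p):
1. not (Box p implies p), u
2. Box p, u
3. not p, u
4. p, u
Accessibility: uRu
Branch closes: p and not p both at u.
Every branch of the negation's tableau closes; the branch above is one of them.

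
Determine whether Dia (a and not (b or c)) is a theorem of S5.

Tableau for the negation not Dia (a and not (b or c)):
1. not Dia (a and not (b or c)), 0
2. not (a and not (b or c)), 0
3. b or c, 0
4. c, 0
Accessibility: 0R0
The negation has an open branch (countermodel exists).

Not valid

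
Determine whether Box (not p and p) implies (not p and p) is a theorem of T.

Yes, valid

Tableau for the negation not (Box (not p and p) implies (not p and p)):
1. not (Box (not p and p) implies (not p and p)), w0
2. Box (not p and p), w0   [neg-implies-rule on 1]
3. not (not p and p), w0   [neg-implies-rule on 1]
4. not p and p, w0   [Box-rule on 2 via w0Rw0]
5. not p, w0   [and-rule on 4]
6. p, w0   [and-rule on 4]
Accessibility: w0Rw0
Branch closes: p and not p both at w0.
All branches of the negation close; one closing branch shown above.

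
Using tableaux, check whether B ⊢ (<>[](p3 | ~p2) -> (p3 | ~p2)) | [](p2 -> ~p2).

Tableau for the negation ~((<>[](p3 | ~p2) -> (p3 | ~p2)) | [](p2 -> ~p2)):
1. ~((<>[](p3 | ~p2) -> (p3 | ~p2)) | [](p2 -> ~p2)), u
2. ~(<>[](p3 | ~p2) -> (p3 | ~p2)), u
3. ~[](p2 -> ~p2), u
4. <>[](p3 | ~p2), u
5. ~(p3 | ~p2), u
6. ~p3, u
7. p2, u
8. ~(p2 -> ~p2), v
9. p2, v
10. [](p3 | ~p2), w
11. p3 | ~p2, u
12. p3 | ~p2, w
13. ~p2, u
Accessibility: uRu, uRv, uRw, vRu, vRv, wRu, wRw
Branch closes: p2 and ~p2 both at u.
Every branch of the negation's tableau closes; the branch above is one of them.

Valid in B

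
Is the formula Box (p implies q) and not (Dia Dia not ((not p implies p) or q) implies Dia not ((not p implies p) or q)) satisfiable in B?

Satisfiable

1. Box (p implies q) and not (Dia Dia not ((not p implies p) or q) implies Dia not ((not p implies p) or q)), u
2. Box (p implies q), u   [and-rule on 1]
3. not (Dia Dia not ((not p implies p) or q) implies Dia not ((not p implies p) or q)), u   [and-rule on 1]
4. Dia Dia not ((not p implies p) or q), u   [neg-implies-rule on 3]
5. not Dia not ((not p implies p) or q), u   [neg-implies-rule on 3]
6. p implies q, u   [Box-rule on 2 via uRu]
7. (not p implies p) or q, u   [neg-Dia-rule on 5 via uRu]
8. q, u   [implies-rule on 6 (branches; this branch)]
9. Dia not ((not p implies p) or q), v   [Dia-rule on 4: fresh world v, uRv]
10. p implies q, v   [Box-rule on 2 via uRv]
11. (not p implies p) or q, v   [neg-Dia-rule on 5 via uRv]
12. q, v   [implies-rule on 10 (branches; this branch)]
13. not ((not p implies p) or q), w   [Dia-rule on 9: fresh world w, vRw]
14. not (not p implies p), w   [neg-or-rule on 13]
15. not q, w   [neg-or-rule on 13]
16. not p, w   [neg-implies-rule on 14]
Accessibility: uRu, uRv, vRu, vRv, vRw, wRv, wRw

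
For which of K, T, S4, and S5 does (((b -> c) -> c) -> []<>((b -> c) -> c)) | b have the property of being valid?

S5

S5-tableau for the negation ~((((b -> c) -> c) -> []<>((b -> c) -> c)) | b):
1. ~((((b -> c) -> c) -> []<>((b -> c) -> c)) | b), 0
2. ~(((b -> c) -> c) -> []<>((b -> c) -> c)), 0   [~|-rule on 1]
3. ~b, 0   [~|-rule on 1]
4. (b -> c) -> c, 0   [~->-rule on 2]
5. ~[]<>((b -> c) -> c), 0   [~->-rule on 2]
6. c, 0   [->-rule on 4 (branches; this branch)]
7. ~<>((b -> c) -> c), 1   [~[]-rule on 5: fresh world 1, 0R1]
8. ~((b -> c) -> c), 0   [~<>-rule on 7 via 1R0]
9. b -> c, 0   [~->-rule on 8]
10. ~c, 0   [~->-rule on 8]
Accessibility: 0R0, 0R1, 1R0, 1R1
Branch closes: c and ~c both at 0.
Every branch closes (one shown): valid in S5.
S4-tableau for the negation ~((((b -> c) -> c) -> []<>((b -> c) -> c)) | b):
1. ~((((b -> c) -> c) -> []<>((b -> c) -> c)) | b), 0
2. ~(((b -> c) -> c) -> []<>((b -> c) -> c)), 0   [~|-rule on 1]
3. ~b, 0   [~|-rule on 1]
4. (b -> c) -> c, 0   [~->-rule on 2]
5. ~[]<>((b -> c) -> c), 0   [~->-rule on 2]
6. c, 0   [->-rule on 4 (branches; this branch)]
7. ~<>((b -> c) -> c), 1   [~[]-rule on 5: fresh world 1, 0R1]
8. ~((b -> c) -> c), 1   [~<>-rule on 7 via 1R1]
9. b -> c, 1   [~->-rule on 8]
10. ~c, 1   [~->-rule on 8]
11. ~b, 1   [->-rule on 9 (branches; this branch)]
Accessibility: 0R0, 0R1, 1R1
Complete open branch: countermodel on an S4-frame, so not valid in S4, nor in K, T (the same frame is also a K-frame and a T-frame).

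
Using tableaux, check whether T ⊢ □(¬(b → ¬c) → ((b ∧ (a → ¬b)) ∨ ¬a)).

Invalid (countermodel exists)

Tableau for the negation ¬□(¬(b → ¬c) → ((b ∧ (a → ¬b)) ∨ ¬a)):
1. ¬□(¬(b → ¬c) → ((b ∧ (a → ¬b)) ∨ ¬a)), 0
2. ¬(¬(b → ¬c) → ((b ∧ (a → ¬b)) ∨ ¬a)), 1
3. ¬(b → ¬c), 1
4. ¬((b ∧ (a → ¬b)) ∨ ¬a), 1
5. b, 1
6. c, 1
7. ¬(b ∧ (a → ¬b)), 1
8. a, 1
9. ¬(a → ¬b), 1
Accessibility: 0R0, 0R1, 1R1
The negation has an open branch (countermodel exists).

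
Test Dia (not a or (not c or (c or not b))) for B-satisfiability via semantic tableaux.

1. Dia (not a or (not c or (c or not b))), 0
2. not a or (not c or (c or not b)), 1   [Dia-rule on 1: fresh world 1, 0R1]
3. not c or (c or not b), 1   [or-rule on 2 (branches; this branch)]
4. c or not b, 1   [or-rule on 3 (branches; this branch)]
5. not b, 1   [or-rule on 4 (branches; this branch)]
Accessibility: 0R0, 0R1, 1R0, 1R1

Satisfiable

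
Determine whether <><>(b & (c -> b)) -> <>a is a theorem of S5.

Tableau for the negation ~(<><>(b & (c -> b)) -> <>a):
1. ~(<><>(b & (c -> b)) -> <>a), u
2. <><>(b & (c -> b)), u   [~->-rule on 1]
3. ~<>a, u   [~->-rule on 1]
4. ~a, u   [~<>-rule on 3 via uRu]
5. <>(b & (c -> b)), v   [<>-rule on 2: fresh world v, uRv]
6. ~a, v   [~<>-rule on 3 via uRv]
7. b & (c -> b), w   [<>-rule on 5: fresh world w, vRw]
8. b, w   [&-rule on 7]
9. c -> b, w   [&-rule on 7]
10. ~a, w   [~<>-rule on 3 via uRw]
Accessibility: uRu, uRv, uRw, vRu, vRv, vRw, wRu, wRv, wRw
The negation has an open branch (countermodel exists).

Invalid (countermodel exists)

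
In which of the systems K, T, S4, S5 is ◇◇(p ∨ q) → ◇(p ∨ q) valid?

S4-tableau for the negation ¬(◇◇(p ∨ q) → ◇(p ∨ q)):
1. ¬(◇◇(p ∨ q) → ◇(p ∨ q)), u
2. ◇◇(p ∨ q), u
3. ¬◇(p ∨ q), u
4. ¬(p ∨ q), u
5. ¬p, u
6. ¬q, u
7. ◇(p ∨ q), v
8. ¬(p ∨ q), v
9. ¬p, v
10. ¬q, v
11. p ∨ q, w
12. ¬(p ∨ q), w
13. ¬p, w
14. ¬q, w
15. q, w
Accessibility: uRu, uRv, uRw, vRv, vRw, wRw
Branch closes: q and ¬q both at w.
Every branch closes (one shown): valid in S4, hence also in S5 (every theorem of S4 is a theorem of S5).
T-tableau for the negation ¬(◇◇(p ∨ q) → ◇(p ∨ q)):
1. ¬(◇◇(p ∨ q) → ◇(p ∨ q)), u
2. ◇◇(p ∨ q), u
3. ¬◇(p ∨ q), u
4. ¬(p ∨ q), u
5. ¬p, u
6. ¬q, u
7. ◇(p ∨ q), v
8. ¬(p ∨ q), v
9. ¬p, v
10. ¬q, v
11. p ∨ q, w
12. q, w
Accessibility: uRu, uRv, vRv, vRw, wRw
Complete open branch: countermodel on a T-frame, so not valid in T, nor in K (the same frame is also a K-frame).

S4, S5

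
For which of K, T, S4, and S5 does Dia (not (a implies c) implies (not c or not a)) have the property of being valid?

K-tableau for the negation not Dia (not (a implies c) implies (not c or not a)):
1. not Dia (not (a implies c) implies (not c or not a)), u
Complete open branch: countermodel on a K-frame, so not valid in K.
T-tableau for the negation not Dia (not (a implies c) implies (not c or not a)):
1. not Dia (not (a implies c) implies (not c or not a)), u
2. not (not (a implies c) implies (not c or not a)), u
3. not (a implies c), u
4. not (not c or not a), u
5. a, u
6. not c, u
7. c, u
Accessibility: uRu
Branch closes: c and not c both at u.
Every branch closes (one shown): valid in T, hence also in S4, S5 (every theorem of T is a theorem of S4 and S5).

T, S4, S5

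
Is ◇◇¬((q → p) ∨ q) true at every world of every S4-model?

Tableau for the negation ¬◇◇¬((q → p) ∨ q):
1. ¬◇◇¬((q → p) ∨ q), u
2. ¬◇¬((q → p) ∨ q), u   [¬◇-rule on 1 via uRu]
3. (q → p) ∨ q, u   [¬◇-rule on 2 via uRu]
4. q, u   [∨-rule on 3 (branches; this branch)]
Accessibility: uRu
The negation has an open branch (countermodel exists).

No, not valid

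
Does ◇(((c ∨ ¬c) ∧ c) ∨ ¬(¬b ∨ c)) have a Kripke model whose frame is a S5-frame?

Satisfiable (open branch found)

1. ◇(((c ∨ ¬c) ∧ c) ∨ ¬(¬b ∨ c)), w0
2. ((c ∨ ¬c) ∧ c) ∨ ¬(¬b ∨ c), w1
3. ¬(¬b ∨ c), w1
4. b, w1
5. ¬c, w1
Accessibility: w0Rw0, w0Rw1, w1Rw0, w1Rw1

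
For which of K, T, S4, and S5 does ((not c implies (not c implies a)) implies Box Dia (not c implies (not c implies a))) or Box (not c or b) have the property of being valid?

S5

S4-tableau for the negation not (((not c implies (not c implies a)) implies Box Dia (not c implies (not c implies a))) or Box (not c or b)):
1. not (((not c implies (not c implies a)) implies Box Dia (not c implies (not c implies a))) or Box (not c or b)), w0
2. not ((not c implies (not c implies a)) implies Box Dia (not c implies (not c implies a))), w0   [neg-or-rule on 1]
3. not Box (not c or b), w0   [neg-or-rule on 1]
4. not c implies (not c implies a), w0   [neg-implies-rule on 2]
5. not Box Dia (not c implies (not c implies a)), w0   [neg-implies-rule on 2]
6. not c implies a, w0   [implies-rule on 4 (branches; this branch)]
7. a, w0   [implies-rule on 6 (branches; this branch)]
8. not (not c or b), w1   [neg-Box-rule on 3: fresh world w1, w0Rw1]
9. c, w1   [neg-or-rule on 8]
10. not b, w1   [neg-or-rule on 8]
11. not Dia (not c implies (not c implies a)), w2   [neg-Box-rule on 5: fresh world w2, w0Rw2]
12. not (not c implies (not c implies a)), w2   [neg-Dia-rule on 11 via w2Rw2]
13. not c, w2   [neg-implies-rule on 12]
14. not (not c implies a), w2   [neg-implies-rule on 12]
15. not a, w2   [neg-implies-rule on 14]
Accessibility: w0Rw0, w0Rw1, w0Rw2, w1Rw1, w2Rw2
Complete open branch: countermodel on an S4-frame, so not valid in S4, nor in K, T (the same frame is also a K-frame and a T-frame).
S5-tableau for the negation not (((not c implies (not c implies a)) implies Box Dia (not c implies (not c implies a))) or Box (not c or b)):
1. not (((not c implies (not c implies a)) implies Box Dia (not c implies (not c implies a))) or Box (not c or b)), w0
2. not ((not c implies (not c implies a)) implies Box Dia (not c implies (not c implies a))), w0   [neg-or-rule on 1]
3. not Box (not c or b), w0   [neg-or-rule on 1]
4. not c implies (not c implies a), w0   [neg-implies-rule on 2]
5. not Box Dia (not c implies (not c implies a)), w0   [neg-implies-rule on 2]
6. not c implies a, w0   [implies-rule on 4 (branches; this branch)]
7. a, w0   [implies-rule on 6 (branches; this branch)]
8. not (not c or b), w1   [neg-Box-rule on 3: fresh world w1, w0Rw1]
9. c, w1   [neg-or-rule on 8]
10. not b, w1   [neg-or-rule on 8]
11. not Dia (not c implies (not c implies a)), w2   [neg-Box-rule on 5: fresh world w2, w0Rw2]
12. not (not c implies (not c implies a)), w0   [neg-Dia-rule on 11 via w2Rw0]
13. not c, w0   [neg-implies-rule on 12]
14. not (not c implies a), w0   [neg-implies-rule on 12]
15. not a, w0   [neg-implies-rule on 14]
Accessibility: w0Rw0, w0Rw1, w0Rw2, w1Rw0, w1Rw1, w1Rw2, w2Rw0, w2Rw1, w2Rw2
Branch closes: a and not a both at w0.
Every branch closes (one shown): valid in S5.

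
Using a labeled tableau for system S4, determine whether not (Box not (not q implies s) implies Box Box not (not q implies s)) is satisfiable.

1. not (Box not (not q implies s) implies Box Box not (not q implies s)), 0
2. Box not (not q implies s), 0
3. not Box Box not (not q implies s), 0
4. not (not q implies s), 0
5. not q, 0
6. not s, 0
7. not Box not (not q implies s), 1
8. not (not q implies s), 1
9. not q, 1
10. not s, 1
11. not q implies s, 2
12. not (not q implies s), 2
13. not q, 2
14. not s, 2
15. s, 2
Accessibility: 0R0, 0R1, 0R2, 1R1, 1R2, 2R2
Branch closes: s and not s both at 2.
Every branch closes; the branch above is one of them.

Unsatisfiable (every branch closes)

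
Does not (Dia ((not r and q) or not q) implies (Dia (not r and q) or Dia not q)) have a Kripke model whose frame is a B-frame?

1. not (Dia ((not r and q) or not q) implies (Dia (not r and q) or Dia not q)), w0
2. Dia ((not r and q) or not q), w0   [neg-implies-rule on 1]
3. not (Dia (not r and q) or Dia not q), w0   [neg-implies-rule on 1]
4. not Dia (not r and q), w0   [neg-or-rule on 3]
5. not Dia not q, w0   [neg-or-rule on 3]
6. not (not r and q), w0   [neg-Dia-rule on 4 via w0Rw0]
7. q, w0   [neg-Dia-rule on 5 via w0Rw0]
8. r, w0   [neg-and-rule on 6 (branches; this branch)]
9. (not r and q) or not q, w1   [Dia-rule on 2: fresh world w1, w0Rw1]
10. not (not r and q), w1   [neg-Dia-rule on 4 via w0Rw1]
11. q, w1   [neg-Dia-rule on 5 via w0Rw1]
12. not r and q, w1   [or-rule on 9 (branches; this branch)]
13. not r, w1   [and-rule on 12]
14. not q, w1   [neg-and-rule on 10 (branches; this branch)]
Accessibility: w0Rw0, w0Rw1, w1Rw0, w1Rw1
Branch closes: q and not q both at w1.
Every branch closes; the branch above is one of them.

Unsatisfiable (every branch closes)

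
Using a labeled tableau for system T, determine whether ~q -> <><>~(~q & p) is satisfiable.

Satisfiable (open branch found)

1. ~q -> <><>~(~q & p), 0
2. <><>~(~q & p), 0
3. <>~(~q & p), 1
4. ~(~q & p), 2
5. ~p, 2
Accessibility: 0R0, 0R1, 1R1, 1R2, 2R2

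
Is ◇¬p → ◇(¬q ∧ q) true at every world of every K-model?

Invalid (countermodel exists)

Tableau for the negation ¬(◇¬p → ◇(¬q ∧ q)):
1. ¬(◇¬p → ◇(¬q ∧ q)), 0
2. ◇¬p, 0
3. ¬◇(¬q ∧ q), 0
4. ¬p, 1
5. ¬(¬q ∧ q), 1
6. ¬q, 1
Accessibility: 0R1
The negation has an open branch (countermodel exists).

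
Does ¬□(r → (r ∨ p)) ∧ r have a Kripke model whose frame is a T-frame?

Unsatisfiable (every branch closes)

1. ¬□(r → (r ∨ p)) ∧ r, w0
2. ¬□(r → (r ∨ p)), w0
3. r, w0
4. ¬(r → (r ∨ p)), w1
5. r, w1
6. ¬(r ∨ p), w1
7. ¬r, w1
8. ¬p, w1
Accessibility: w0Rw0, w0Rw1, w1Rw1
Branch closes: r and ¬r both at w1.
(One branch shown.) All branches close.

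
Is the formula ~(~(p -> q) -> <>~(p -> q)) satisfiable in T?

Unsatisfiable (every branch closes)

1. ~(~(p -> q) -> <>~(p -> q)), 0
2. ~(p -> q), 0   [~->-rule on 1]
3. ~<>~(p -> q), 0   [~->-rule on 1]
4. p, 0   [~->-rule on 2]
5. ~q, 0   [~->-rule on 2]
6. p -> q, 0   [~<>-rule on 3 via 0R0]
7. q, 0   [->-rule on 6 (branches; this branch)]
Accessibility: 0R0
Branch closes: q and ~q both at 0.
All branches of the tableau close; one closing branch shown above.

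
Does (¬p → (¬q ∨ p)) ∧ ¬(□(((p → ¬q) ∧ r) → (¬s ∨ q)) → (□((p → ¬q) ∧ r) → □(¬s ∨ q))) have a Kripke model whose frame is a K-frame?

1. (¬p → (¬q ∨ p)) ∧ ¬(□(((p → ¬q) ∧ r) → (¬s ∨ q)) → (□((p → ¬q) ∧ r) → □(¬s ∨ q))), w0
2. ¬p → (¬q ∨ p), w0
3. ¬(□(((p → ¬q) ∧ r) → (¬s ∨ q)) → (□((p → ¬q) ∧ r) → □(¬s ∨ q))), w0
4. □(((p → ¬q) ∧ r) → (¬s ∨ q)), w0
5. ¬(□((p → ¬q) ∧ r) → □(¬s ∨ q)), w0
6. □((p → ¬q) ∧ r), w0
7. ¬□(¬s ∨ q), w0
8. ¬q ∨ p, w0
9. p, w0
10. ¬(¬s ∨ q), w1
11. s, w1
12. ¬q, w1
13. ((p → ¬q) ∧ r) → (¬s ∨ q), w1
14. (p → ¬q) ∧ r, w1
15. p → ¬q, w1
16. r, w1
17. ¬((p → ¬q) ∧ r), w1
18. ¬(p → ¬q), w1
19. p, w1
20. q, w1
Accessibility: w0Rw1
Branch closes: q and ¬q both at w1.
(One branch shown.) All branches close.

No, unsatisfiable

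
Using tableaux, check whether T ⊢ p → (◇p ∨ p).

Tableau for the negation ¬(p → (◇p ∨ p)):
1. ¬(p → (◇p ∨ p)), u
2. p, u   [¬→-rule on 1]
3. ¬(◇p ∨ p), u   [¬→-rule on 1]
4. ¬◇p, u   [¬∨-rule on 3]
5. ¬p, u   [¬∨-rule on 3]
Accessibility: uRu
Branch closes: p and ¬p both at u.
Every branch of the negation's tableau closes; the branch above is one of them.

Valid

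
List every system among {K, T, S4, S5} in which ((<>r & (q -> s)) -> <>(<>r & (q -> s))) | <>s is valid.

K-tableau for the negation ~(((<>r & (q -> s)) -> <>(<>r & (q -> s))) | <>s):
1. ~(((<>r & (q -> s)) -> <>(<>r & (q -> s))) | <>s), w0
2. ~((<>r & (q -> s)) -> <>(<>r & (q -> s))), w0
3. ~<>s, w0
4. <>r & (q -> s), w0
5. ~<>(<>r & (q -> s)), w0
6. <>r, w0
7. q -> s, w0
8. s, w0
9. r, w1
10. ~s, w1
11. ~(<>r & (q -> s)), w1
12. ~(q -> s), w1
13. q, w1
Accessibility: w0Rw1
Complete open branch: countermodel on a K-frame, so not valid in K.
T-tableau for the negation ~(((<>r & (q -> s)) -> <>(<>r & (q -> s))) | <>s):
1. ~(((<>r & (q -> s)) -> <>(<>r & (q -> s))) | <>s), w0
2. ~((<>r & (q -> s)) -> <>(<>r & (q -> s))), w0
3. ~<>s, w0
4. <>r & (q -> s), w0
5. ~<>(<>r & (q -> s)), w0
6. <>r, w0
7. q -> s, w0
8. ~s, w0
9. ~(<>r & (q -> s)), w0
10. ~q, w0
11. ~<>r, w0
12. ~r, w0
13. r, w1
14. ~s, w1
15. ~(<>r & (q -> s)), w1
16. ~r, w1
Accessibility: w0Rw0, w0Rw1, w1Rw1
Branch closes: r and ~r both at w1.
Every branch closes (one shown): valid in T, hence also in S4, S5 (every theorem of T is a theorem of S4 and S5).

T, S4, S5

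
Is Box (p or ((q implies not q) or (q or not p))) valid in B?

Valid

Tableau for the negation not Box (p or ((q implies not q) or (q or not p))):
1. not Box (p or ((q implies not q) or (q or not p))), 0
2. not (p or ((q implies not q) or (q or not p))), 1   [neg-Box-rule on 1: fresh world 1, 0R1]
3. not p, 1   [neg-or-rule on 2]
4. not ((q implies not q) or (q or not p)), 1   [neg-or-rule on 2]
5. not (q implies not q), 1   [neg-or-rule on 4]
6. not (q or not p), 1   [neg-or-rule on 4]
7. q, 1   [neg-implies-rule on 5]
8. not q, 1   [neg-or-rule on 6]
9. p, 1   [neg-or-rule on 6]
Accessibility: 0R0, 0R1, 1R0, 1R1
Branch closes: q and not q both at 1.
Every branch of the negation's tableau closes; the branch above is one of them.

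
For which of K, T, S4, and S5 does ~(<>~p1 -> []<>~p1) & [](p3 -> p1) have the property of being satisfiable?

K, T, S4

S4-tableau for the formula:
1. ~(<>~p1 -> []<>~p1) & [](p3 -> p1), 0
2. ~(<>~p1 -> []<>~p1), 0
3. [](p3 -> p1), 0
4. <>~p1, 0
5. ~[]<>~p1, 0
6. p3 -> p1, 0
7. p1, 0
8. ~p1, 1
9. p3 -> p1, 1
10. ~p3, 1
11. ~<>~p1, 2
12. p3 -> p1, 2
13. p1, 2
Accessibility: 0R0, 0R1, 0R2, 1R1, 2R2
Complete open branch: satisfiable in S4, hence also in K, T (this S4-model is also a K-model and a T-model).
S5-tableau for the formula:
1. ~(<>~p1 -> []<>~p1) & [](p3 -> p1), 0
2. ~(<>~p1 -> []<>~p1), 0
3. [](p3 -> p1), 0
4. <>~p1, 0
5. ~[]<>~p1, 0
6. p3 -> p1, 0
7. ~p3, 0
8. ~p1, 1
9. p3 -> p1, 1
10. ~p3, 1
11. ~<>~p1, 2
12. p3 -> p1, 2
13. p1, 0
14. p1, 1
Accessibility: 0R0, 0R1, 0R2, 1R0, 1R1, 1R2, 2R0, 2R1, 2R2
Branch closes: p1 and ~p1 both at 1.
Every branch closes (one shown): unsatisfiable in S5.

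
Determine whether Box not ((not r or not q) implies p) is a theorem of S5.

No, not valid

Tableau for the negation not Box not ((not r or not q) implies p):
1. not Box not ((not r or not q) implies p), w0
2. (not r or not q) implies p, w1   [neg-Box-rule on 1: fresh world w1, w0Rw1]
3. p, w1   [implies-rule on 2 (branches; this branch)]
Accessibility: w0Rw0, w0Rw1, w1Rw0, w1Rw1
The negation has an open branch (countermodel exists).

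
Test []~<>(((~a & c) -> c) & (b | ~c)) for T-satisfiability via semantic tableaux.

Yes, satisfiable

1. []~<>(((~a & c) -> c) & (b | ~c)), 0
2. ~<>(((~a & c) -> c) & (b | ~c)), 0
3. ~(((~a & c) -> c) & (b | ~c)), 0
4. ~(b | ~c), 0
5. ~b, 0
6. c, 0
Accessibility: 0R0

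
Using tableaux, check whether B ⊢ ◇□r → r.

Valid

Tableau for the negation ¬(◇□r → r):
1. ¬(◇□r → r), 0
2. ◇□r, 0
3. ¬r, 0
4. □r, 1
5. r, 0
Accessibility: 0R0, 0R1, 1R0, 1R1
Branch closes: r and ¬r both at 0.
All branches of the negation close; one closing branch shown above.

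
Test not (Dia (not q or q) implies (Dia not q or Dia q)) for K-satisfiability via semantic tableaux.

Unsatisfiable (every branch closes)

1. not (Dia (not q or q) implies (Dia not q or Dia q)), 0
2. Dia (not q or q), 0
3. not (Dia not q or Dia q), 0
4. not Dia not q, 0
5. not Dia q, 0
6. not q or q, 1
7. q, 1
8. not q, 1
Accessibility: 0R1
Branch closes: q and not q both at 1.
Every branch closes; the branch above is one of them.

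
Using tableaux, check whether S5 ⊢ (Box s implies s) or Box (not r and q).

Tableau for the negation not ((Box s implies s) or Box (not r and q)):
1. not ((Box s implies s) or Box (not r and q)), w0
2. not (Box s implies s), w0
3. not Box (not r and q), w0
4. Box s, w0
5. not s, w0
6. s, w0
Accessibility: w0Rw0
Branch closes: s and not s both at w0.
All branches of the negation close; one closing branch shown above.

Yes, valid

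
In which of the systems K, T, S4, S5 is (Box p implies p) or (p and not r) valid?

T-tableau for the negation not ((Box p implies p) or (p and not r)):
1. not ((Box p implies p) or (p and not r)), 0
2. not (Box p implies p), 0   [neg-or-rule on 1]
3. not (p and not r), 0   [neg-or-rule on 1]
4. Box p, 0   [neg-implies-rule on 2]
5. not p, 0   [neg-implies-rule on 2]
6. p, 0   [Box-rule on 4 via 0R0]
Accessibility: 0R0
Branch closes: p and not p both at 0.
Every branch closes (one shown): valid in T, hence also in S4, S5 (every theorem of T is a theorem of S4 and S5).
K-tableau for the negation not ((Box p implies p) or (p and not r)):
1. not ((Box p implies p) or (p and not r)), 0
2. not (Box p implies p), 0   [neg-or-rule on 1]
3. not (p and not r), 0   [neg-or-rule on 1]
4. Box p, 0   [neg-implies-rule on 2]
5. not p, 0   [neg-implies-rule on 2]
6. r, 0   [neg-and-rule on 3 (branches; this branch)]
Complete open branch: countermodel on a K-frame, so not valid in K.

T, S4, S5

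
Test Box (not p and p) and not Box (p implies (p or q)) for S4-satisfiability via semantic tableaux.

1. Box (not p and p) and not Box (p implies (p or q)), u
2. Box (not p and p), u
3. not Box (p implies (p or q)), u
4. not p and p, u
5. not p, u
6. p, u
Accessibility: uRu
Branch closes: p and not p both at u.
Every branch closes; the branch above is one of them.

No, unsatisfiable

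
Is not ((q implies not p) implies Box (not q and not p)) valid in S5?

Tableau for the negation (q implies not p) implies Box (not q and not p):
1. (q implies not p) implies Box (not q and not p), 0
2. Box (not q and not p), 0
3. not q and not p, 0
4. not q, 0
5. not p, 0
Accessibility: 0R0
The negation has an open branch (countermodel exists).

Not valid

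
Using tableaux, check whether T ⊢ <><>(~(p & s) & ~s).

Not valid

Tableau for the negation ~<><>(~(p & s) & ~s):
1. ~<><>(~(p & s) & ~s), w0
2. ~<>(~(p & s) & ~s), w0
3. ~(~(p & s) & ~s), w0
4. s, w0
Accessibility: w0Rw0
The negation has an open branch (countermodel exists).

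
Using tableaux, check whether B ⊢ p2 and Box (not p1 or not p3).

Tableau for the negation not (p2 and Box (not p1 or not p3)):
1. not (p2 and Box (not p1 or not p3)), 0
2. not Box (not p1 or not p3), 0
3. not (not p1 or not p3), 1
4. p1, 1
5. p3, 1
Accessibility: 0R0, 0R1, 1R0, 1R1
The negation has an open branch (countermodel exists).

No, not valid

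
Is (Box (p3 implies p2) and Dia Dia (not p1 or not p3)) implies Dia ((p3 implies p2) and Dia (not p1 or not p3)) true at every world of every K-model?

Yes, valid

Tableau for the negation not ((Box (p3 implies p2) and Dia Dia (not p1 or not p3)) implies Dia ((p3 implies p2) and Dia (not p1 or not p3))):
1. not ((Box (p3 implies p2) and Dia Dia (not p1 or not p3)) implies Dia ((p3 implies p2) and Dia (not p1 or not p3))), 0
2. Box (p3 implies p2) and Dia Dia (not p1 or not p3), 0   [neg-implies-rule on 1]
3. not Dia ((p3 implies p2) and Dia (not p1 or not p3)), 0   [neg-implies-rule on 1]
4. Box (p3 implies p2), 0   [and-rule on 2]
5. Dia Dia (not p1 or not p3), 0   [and-rule on 2]
6. Dia (not p1 or not p3), 1   [Dia-rule on 5: fresh world 1, 0R1]
7. not ((p3 implies p2) and Dia (not p1 or not p3)), 1   [neg-Dia-rule on 3 via 0R1]
8. p3 implies p2, 1   [Box-rule on 4 via 0R1]
9. not Dia (not p1 or not p3), 1   [neg-and-rule on 7 (branches; this branch)]
10. p2, 1   [implies-rule on 8 (branches; this branch)]
11. not p1 or not p3, 2   [Dia-rule on 6: fresh world 2, 1R2]
12. not (not p1 or not p3), 2   [neg-Dia-rule on 9 via 1R2]
13. p1, 2   [neg-or-rule on 12]
14. p3, 2   [neg-or-rule on 12]
15. not p3, 2   [or-rule on 11 (branches; this branch)]
Accessibility: 0R1, 1R2
Branch closes: p3 and not p3 both at 2.
All branches of the negation close; one closing branch shown above.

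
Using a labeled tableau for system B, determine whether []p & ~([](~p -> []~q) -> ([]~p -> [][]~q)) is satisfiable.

1. []p & ~([](~p -> []~q) -> ([]~p -> [][]~q)), w0
2. []p, w0
3. ~([](~p -> []~q) -> ([]~p -> [][]~q)), w0
4. [](~p -> []~q), w0
5. ~([]~p -> [][]~q), w0
6. []~p, w0
7. ~[][]~q, w0
8. p, w0
9. ~p -> []~q, w0
10. ~p, w0
Accessibility: w0Rw0
Branch closes: p and ~p both at w0.
(One branch shown.) All branches close.

Unsatisfiable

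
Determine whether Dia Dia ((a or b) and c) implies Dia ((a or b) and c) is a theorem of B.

Not valid

Tableau for the negation not (Dia Dia ((a or b) and c) implies Dia ((a or b) and c)):
1. not (Dia Dia ((a or b) and c) implies Dia ((a or b) and c)), 0
2. Dia Dia ((a or b) and c), 0   [neg-implies-rule on 1]
3. not Dia ((a or b) and c), 0   [neg-implies-rule on 1]
4. not ((a or b) and c), 0   [neg-Dia-rule on 3 via 0R0]
5. not c, 0   [neg-and-rule on 4 (branches; this branch)]
6. Dia ((a or b) and c), 1   [Dia-rule on 2: fresh world 1, 0R1]
7. not ((a or b) and c), 1   [neg-Dia-rule on 3 via 0R1]
8. not c, 1   [neg-and-rule on 7 (branches; this branch)]
9. (a or b) and c, 2   [Dia-rule on 6: fresh world 2, 1R2]
10. a or b, 2   [and-rule on 9]
11. c, 2   [and-rule on 9]
12. b, 2   [or-rule on 10 (branches; this branch)]
Accessibility: 0R0, 0R1, 1R0, 1R1, 1R2, 2R1, 2R2
The negation has an open branch (countermodel exists).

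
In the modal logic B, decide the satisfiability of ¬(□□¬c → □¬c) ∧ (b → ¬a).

1. ¬(□□¬c → □¬c) ∧ (b → ¬a), u
2. ¬(□□¬c → □¬c), u
3. b → ¬a, u
4. □□¬c, u
5. ¬□¬c, u
6. □¬c, u
7. ¬c, u
8. ¬a, u
9. c, v
10. □¬c, v
11. ¬c, v
Accessibility: uRu, uRv, vRu, vRv
Branch closes: c and ¬c both at v.
(One branch shown.) All branches close.

Unsatisfiable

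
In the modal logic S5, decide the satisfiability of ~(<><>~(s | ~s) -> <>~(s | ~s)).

Unsatisfiable

1. ~(<><>~(s | ~s) -> <>~(s | ~s)), 0
2. <><>~(s | ~s), 0
3. ~<>~(s | ~s), 0
4. s | ~s, 0
5. ~s, 0
6. <>~(s | ~s), 1
7. s | ~s, 1
8. ~s, 1
9. ~(s | ~s), 2
10. ~s, 2
11. s, 2
Accessibility: 0R0, 0R1, 0R2, 1R0, 1R1, 1R2, 2R0, 2R1, 2R2
Branch closes: s and ~s both at 2.
(One branch shown.) All branches close.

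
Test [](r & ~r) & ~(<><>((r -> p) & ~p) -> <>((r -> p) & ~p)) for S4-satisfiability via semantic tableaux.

1. [](r & ~r) & ~(<><>((r -> p) & ~p) -> <>((r -> p) & ~p)), u
2. [](r & ~r), u   [&-rule on 1]
3. ~(<><>((r -> p) & ~p) -> <>((r -> p) & ~p)), u   [&-rule on 1]
4. <><>((r -> p) & ~p), u   [~->-rule on 3]
5. ~<>((r -> p) & ~p), u   [~->-rule on 3]
6. r & ~r, u   [[]-rule on 2 via uRu]
7. r, u   [&-rule on 6]
8. ~r, u   [&-rule on 6]
Accessibility: uRu
Branch closes: r and ~r both at u.
Every branch closes; the branch above is one of them.

Unsatisfiable (every branch closes)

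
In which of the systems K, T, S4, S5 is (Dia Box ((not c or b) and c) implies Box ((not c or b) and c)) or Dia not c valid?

S5-tableau for the negation not ((Dia Box ((not c or b) and c) implies Box ((not c or b) and c)) or Dia not c):
1. not ((Dia Box ((not c or b) and c) implies Box ((not c or b) and c)) or Dia not c), w0
2. not (Dia Box ((not c or b) and c) implies Box ((not c or b) and c)), w0
3. not Dia not c, w0
4. Dia Box ((not c or b) and c), w0
5. not Box ((not c or b) and c), w0
6. c, w0
7. Box ((not c or b) and c), w1
8. c, w1
9. (not c or b) and c, w0
10. not c or b, w0
11. (not c or b) and c, w1
12. not c or b, w1
13. b, w0
14. b, w1
15. not ((not c or b) and c), w2
16. c, w2
17. (not c or b) and c, w2
18. not c or b, w2
19. not (not c or b), w2
20. not b, w2
21. b, w2
Accessibility: w0Rw0, w0Rw1, w0Rw2, w1Rw0, w1Rw1, w1Rw2, w2Rw0, w2Rw1, w2Rw2
Branch closes: b and not b both at w2.
Every branch closes (one shown): valid in S5.
S4-tableau for the negation not ((Dia Box ((not c or b) and c) implies Box ((not c or b) and c)) or Dia not c):
1. not ((Dia Box ((not c or b) and c) implies Box ((not c or b) and c)) or Dia not c), w0
2. not (Dia Box ((not c or b) and c) implies Box ((not c or b) and c)), w0
3. not Dia not c, w0
4. Dia Box ((not c or b) and c), w0
5. not Box ((not c or b) and c), w0
6. c, w0
7. Box ((not c or b) and c), w1
8. c, w1
9. (not c or b) and c, w1
10. not c or b, w1
11. b, w1
12. not ((not c or b) and c), w2
13. c, w2
14. not (not c or b), w2
15. not b, w2
Accessibility: w0Rw0, w0Rw1, w0Rw2, w1Rw1, w2Rw2
Complete open branch: countermodel on an S4-frame, so not valid in S4, nor in K, T (the same frame is also a K-frame and a T-frame).

S5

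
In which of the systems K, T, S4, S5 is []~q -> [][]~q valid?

T-tableau for the negation ~([]~q -> [][]~q):
1. ~([]~q -> [][]~q), u
2. []~q, u
3. ~[][]~q, u
4. ~q, u
5. ~[]~q, v
6. ~q, v
7. q, w
Accessibility: uRu, uRv, vRv, vRw, wRw
Complete open branch: countermodel on a T-frame, so not valid in T, nor in K (the same frame is also a K-frame).
S4-tableau for the negation ~([]~q -> [][]~q):
1. ~([]~q -> [][]~q), u
2. []~q, u
3. ~[][]~q, u
4. ~q, u
5. ~[]~q, v
6. ~q, v
7. q, w
8. ~q, w
Accessibility: uRu, uRv, uRw, vRv, vRw, wRw
Branch closes: q and ~q both at w.
Every branch closes (one shown): valid in S4, hence also in S5 (every theorem of S4 is a theorem of S5).

S4, S5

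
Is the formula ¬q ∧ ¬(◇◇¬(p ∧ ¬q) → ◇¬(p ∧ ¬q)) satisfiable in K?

1. ¬q ∧ ¬(◇◇¬(p ∧ ¬q) → ◇¬(p ∧ ¬q)), u
2. ¬q, u   [∧-rule on 1]
3. ¬(◇◇¬(p ∧ ¬q) → ◇¬(p ∧ ¬q)), u   [∧-rule on 1]
4. ◇◇¬(p ∧ ¬q), u   [¬→-rule on 3]
5. ¬◇¬(p ∧ ¬q), u   [¬→-rule on 3]
6. ◇¬(p ∧ ¬q), v   [◇-rule on 4: fresh world v, uRv]
7. p ∧ ¬q, v   [¬◇-rule on 5 via uRv]
8. p, v   [∧-rule on 7]
9. ¬q, v   [∧-rule on 7]
10. ¬(p ∧ ¬q), w   [◇-rule on 6: fresh world w, vRw]
11. q, w   [¬∧-rule on 10 (branches; this branch)]
Accessibility: uRv, vRw

Satisfiable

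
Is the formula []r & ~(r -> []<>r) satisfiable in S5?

Unsatisfiable

1. []r & ~(r -> []<>r), u
2. []r, u
3. ~(r -> []<>r), u
4. r, u
5. ~[]<>r, u
6. ~<>r, v
7. r, v
8. ~r, u
Accessibility: uRu, uRv, vRu, vRv
Branch closes: r and ~r both at u.
All branches of the tableau close; one closing branch shown above.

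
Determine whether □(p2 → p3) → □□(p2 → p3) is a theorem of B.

Not valid

Tableau for the negation ¬(□(p2 → p3) → □□(p2 → p3)):
1. ¬(□(p2 → p3) → □□(p2 → p3)), 0
2. □(p2 → p3), 0
3. ¬□□(p2 → p3), 0
4. p2 → p3, 0
5. p3, 0
6. ¬□(p2 → p3), 1
7. p2 → p3, 1
8. p3, 1
9. ¬(p2 → p3), 2
10. p2, 2
11. ¬p3, 2
Accessibility: 0R0, 0R1, 1R0, 1R1, 1R2, 2R1, 2R2
The negation has an open branch (countermodel exists).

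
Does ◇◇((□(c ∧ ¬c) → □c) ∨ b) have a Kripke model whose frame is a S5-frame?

1. ◇◇((□(c ∧ ¬c) → □c) ∨ b), w0
2. ◇((□(c ∧ ¬c) → □c) ∨ b), w1
3. (□(c ∧ ¬c) → □c) ∨ b, w2
4. b, w2
Accessibility: w0Rw0, w0Rw1, w0Rw2, w1Rw0, w1Rw1, w1Rw2, w2Rw0, w2Rw1, w2Rw2

Satisfiable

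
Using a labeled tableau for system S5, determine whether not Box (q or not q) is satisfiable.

1. not Box (q or not q), u
2. not (q or not q), v
3. not q, v
4. q, v
Accessibility: uRu, uRv, vRu, vRv
Branch closes: q and not q both at v.
(One branch shown.) All branches close.

Unsatisfiable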